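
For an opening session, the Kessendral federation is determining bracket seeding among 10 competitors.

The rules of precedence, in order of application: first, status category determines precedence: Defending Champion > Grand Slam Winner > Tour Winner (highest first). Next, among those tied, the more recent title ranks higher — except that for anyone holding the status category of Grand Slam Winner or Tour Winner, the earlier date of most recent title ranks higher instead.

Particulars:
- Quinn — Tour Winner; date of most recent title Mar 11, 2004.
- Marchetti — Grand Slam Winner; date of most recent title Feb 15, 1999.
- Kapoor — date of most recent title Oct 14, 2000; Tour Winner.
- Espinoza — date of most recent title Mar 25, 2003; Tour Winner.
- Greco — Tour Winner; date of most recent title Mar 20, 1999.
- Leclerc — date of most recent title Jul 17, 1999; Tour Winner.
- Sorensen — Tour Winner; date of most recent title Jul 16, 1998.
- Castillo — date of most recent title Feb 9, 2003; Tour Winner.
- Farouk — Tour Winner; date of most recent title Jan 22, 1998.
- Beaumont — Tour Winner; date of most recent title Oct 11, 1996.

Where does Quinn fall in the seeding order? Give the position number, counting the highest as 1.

10

By status category: Marchetti (Grand Slam Winner); then Beaumont, Farouk, Sorensen, Greco, Leclerc, Kapoor, Castillo, Espinoza and Quinn (Tour Winner).
Among Beaumont, Farouk, Sorensen, Greco, Leclerc, Kapoor, Castillo, Espinoza and Quinn, by date of most recent title (earlier first) (reversed rule for this group): Beaumont (Oct 11, 1996) before Farouk (Jan 22, 1998) before Sorensen (Jul 16, 1998) before Greco (Mar 20, 1999) before Leclerc (Jul 17, 1999) before Kapoor (Oct 14, 2000) before Castillo (Feb 9, 2003) before Espinoza (Mar 25, 2003) before Quinn (Mar 11, 2004).
Order: Marchetti, Beaumont, Farouk, Sorensen, Greco, Leclerc, Kapoor, Castillo, Espinoza, Quinn. So position 10.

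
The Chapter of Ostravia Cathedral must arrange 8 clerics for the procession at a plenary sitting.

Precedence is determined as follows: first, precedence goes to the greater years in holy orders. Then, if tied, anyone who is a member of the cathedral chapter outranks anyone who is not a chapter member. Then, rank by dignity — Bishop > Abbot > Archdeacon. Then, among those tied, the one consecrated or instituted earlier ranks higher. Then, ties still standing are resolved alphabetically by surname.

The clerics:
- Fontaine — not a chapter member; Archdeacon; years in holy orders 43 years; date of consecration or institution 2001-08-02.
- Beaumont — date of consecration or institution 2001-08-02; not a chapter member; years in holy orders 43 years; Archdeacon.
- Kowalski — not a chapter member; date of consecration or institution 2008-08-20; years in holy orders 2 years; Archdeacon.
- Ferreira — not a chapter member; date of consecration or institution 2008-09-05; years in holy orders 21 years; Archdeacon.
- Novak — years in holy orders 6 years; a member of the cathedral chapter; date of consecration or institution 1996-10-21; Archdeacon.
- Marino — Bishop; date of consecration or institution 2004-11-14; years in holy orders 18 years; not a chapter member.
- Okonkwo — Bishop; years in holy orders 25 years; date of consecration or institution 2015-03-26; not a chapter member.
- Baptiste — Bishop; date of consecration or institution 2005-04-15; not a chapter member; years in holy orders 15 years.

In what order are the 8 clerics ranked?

By years in holy orders (higher first): Beaumont and Fontaine (both 43 years); then Okonkwo (25 years); then Ferreira (21 years); then Marino (18 years); then Baptiste (15 years); then Novak (6 years); then Kowalski (2 years).
Beaumont and Fontaine are each not a chapter member, so the next rule applies.
Beaumont and Fontaine are each Archdeacon, so the next rule applies.
Beaumont and Fontaine both have date of consecration or institution 2001-08-02, so the next rule applies.
Among Beaumont and Fontaine, alphabetically by surname: Beaumont before Fontaine.
Full order: Beaumont, Fontaine, Okonkwo, Ferreira, Marino, Baptiste, Novak, Kowalski.

Beaumont, Fontaine, Okonkwo, Ferreira, Marino, Baptiste, Novak, Kowalski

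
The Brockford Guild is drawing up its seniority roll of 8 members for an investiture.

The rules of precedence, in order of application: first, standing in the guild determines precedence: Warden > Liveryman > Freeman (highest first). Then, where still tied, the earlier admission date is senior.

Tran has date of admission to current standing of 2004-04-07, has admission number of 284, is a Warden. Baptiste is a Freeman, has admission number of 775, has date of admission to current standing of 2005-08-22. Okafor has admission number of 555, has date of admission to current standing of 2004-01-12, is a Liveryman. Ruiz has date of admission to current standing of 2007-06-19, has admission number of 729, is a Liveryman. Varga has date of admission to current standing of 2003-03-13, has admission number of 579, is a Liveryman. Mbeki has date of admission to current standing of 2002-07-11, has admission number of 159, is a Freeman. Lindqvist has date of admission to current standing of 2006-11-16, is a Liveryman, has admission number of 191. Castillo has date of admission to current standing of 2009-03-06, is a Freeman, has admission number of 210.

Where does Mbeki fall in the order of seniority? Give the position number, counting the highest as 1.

6

By standing in the guild: Tran (Warden); then Varga, Okafor, Lindqvist and Ruiz (Liveryman); then Mbeki, Baptiste and Castillo (Freeman).
Among Varga, Okafor, Lindqvist and Ruiz, by date of admission to current standing (earlier first): Varga (2003-03-13) before Okafor (2004-01-12) before Lindqvist (2006-11-16) before Ruiz (2007-06-19).
Among Mbeki, Baptiste and Castillo, by date of admission to current standing (earlier first): Mbeki (2002-07-11) before Baptiste (2005-08-22) before Castillo (2009-03-06).
Order: Tran, Varga, Okafor, Lindqvist, Ruiz, Mbeki, Baptiste, Castillo. So position 6.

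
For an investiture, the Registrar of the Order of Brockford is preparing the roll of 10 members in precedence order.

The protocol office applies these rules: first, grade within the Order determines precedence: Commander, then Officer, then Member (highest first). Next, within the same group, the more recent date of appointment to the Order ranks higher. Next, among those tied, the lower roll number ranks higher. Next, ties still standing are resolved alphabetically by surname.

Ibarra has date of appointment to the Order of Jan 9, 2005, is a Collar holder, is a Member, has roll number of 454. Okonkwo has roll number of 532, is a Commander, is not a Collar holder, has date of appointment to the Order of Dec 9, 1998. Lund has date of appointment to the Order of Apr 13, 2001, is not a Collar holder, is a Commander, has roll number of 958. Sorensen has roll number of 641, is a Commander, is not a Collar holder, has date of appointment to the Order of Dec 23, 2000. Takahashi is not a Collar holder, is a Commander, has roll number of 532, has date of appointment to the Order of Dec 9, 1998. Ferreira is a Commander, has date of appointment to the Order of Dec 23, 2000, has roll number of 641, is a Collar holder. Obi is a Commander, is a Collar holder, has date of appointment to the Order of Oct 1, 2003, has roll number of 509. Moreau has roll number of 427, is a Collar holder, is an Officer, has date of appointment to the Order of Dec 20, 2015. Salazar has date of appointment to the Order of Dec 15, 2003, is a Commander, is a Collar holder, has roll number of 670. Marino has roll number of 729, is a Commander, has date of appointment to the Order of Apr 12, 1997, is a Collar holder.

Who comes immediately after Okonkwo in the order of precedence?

Takahashi

By grade within the Order: Salazar, Obi, Lund, Ferreira, Sorensen, Okonkwo, Takahashi and Marino (Commander); then Moreau (Officer); then Ibarra (Member).
Among Salazar, Obi, Lund, Ferreira, Sorensen, Okonkwo, Takahashi and Marino, by date of appointment to the Order (later first): Salazar (Dec 15, 2003) before Obi (Oct 1, 2003) before Lund (Apr 13, 2001) before Ferreira and Sorensen (Dec 23, 2000) before Okonkwo and Takahashi (Dec 9, 1998) before Marino (Apr 12, 1997).
Ferreira and Sorensen both have roll number 641, so the next rule applies.
Among Ferreira and Sorensen, alphabetically by surname: Ferreira before Sorensen.
Okonkwo and Takahashi both have roll number 532, so the next rule applies.
Among Okonkwo and Takahashi, alphabetically by surname: Okonkwo before Takahashi.
Order: Salazar, Obi, Lund, Ferreira, Sorensen, Okonkwo, Takahashi, Marino, Moreau, Ibarra.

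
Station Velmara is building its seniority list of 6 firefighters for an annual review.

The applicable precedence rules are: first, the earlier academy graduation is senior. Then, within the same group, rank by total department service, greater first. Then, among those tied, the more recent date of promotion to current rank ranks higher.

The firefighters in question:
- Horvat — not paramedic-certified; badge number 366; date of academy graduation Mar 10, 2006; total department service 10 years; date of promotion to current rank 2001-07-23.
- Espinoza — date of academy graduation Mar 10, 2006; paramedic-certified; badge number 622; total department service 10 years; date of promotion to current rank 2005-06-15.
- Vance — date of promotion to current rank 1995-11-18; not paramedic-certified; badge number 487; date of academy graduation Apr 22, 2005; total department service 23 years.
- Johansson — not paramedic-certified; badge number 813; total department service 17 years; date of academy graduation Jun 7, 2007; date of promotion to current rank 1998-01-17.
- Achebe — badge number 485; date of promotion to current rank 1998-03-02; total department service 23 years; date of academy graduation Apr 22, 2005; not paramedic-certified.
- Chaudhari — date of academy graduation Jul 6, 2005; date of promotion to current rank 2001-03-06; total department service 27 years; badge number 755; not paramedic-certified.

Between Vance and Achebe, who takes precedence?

Achebe

By date of academy graduation (earlier first): Achebe and Vance (both Apr 22, 2005); then Chaudhari (Jul 6, 2005); then Espinoza and Horvat (both Mar 10, 2006); then Johansson (Jun 7, 2007).
Achebe and Vance both have total department service 23 years, so the next rule applies.
Among Achebe and Vance, by date of promotion to current rank (later first): Achebe (1998-03-02) before Vance (1995-11-18).
Espinoza and Horvat both have total department service 10 years, so the next rule applies.
Among Espinoza and Horvat, by date of promotion to current rank (later first): Espinoza (2005-06-15) before Horvat (2001-07-23).
So Achebe takes precedence.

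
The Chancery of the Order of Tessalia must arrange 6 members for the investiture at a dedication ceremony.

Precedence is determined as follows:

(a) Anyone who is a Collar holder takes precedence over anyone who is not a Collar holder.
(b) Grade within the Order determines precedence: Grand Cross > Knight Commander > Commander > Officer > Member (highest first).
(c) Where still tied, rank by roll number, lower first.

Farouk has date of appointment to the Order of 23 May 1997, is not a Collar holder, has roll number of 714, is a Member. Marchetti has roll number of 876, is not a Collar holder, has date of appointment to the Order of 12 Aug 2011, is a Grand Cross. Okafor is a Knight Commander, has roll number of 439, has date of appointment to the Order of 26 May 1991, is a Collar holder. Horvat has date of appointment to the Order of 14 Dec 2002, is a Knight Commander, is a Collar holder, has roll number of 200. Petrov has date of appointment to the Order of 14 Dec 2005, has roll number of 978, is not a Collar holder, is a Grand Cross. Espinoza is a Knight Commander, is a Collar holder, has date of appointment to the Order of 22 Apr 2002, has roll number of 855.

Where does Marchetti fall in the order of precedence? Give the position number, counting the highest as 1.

4

By the first rule: Horvat, Okafor and Espinoza (each a Collar holder); then Marchetti, Petrov and Farouk (each not a Collar holder).
Horvat, Okafor and Espinoza are each Knight Commander, so the next rule applies.
Among Horvat, Okafor and Espinoza, by roll number (lower first): Horvat (200) before Okafor (439) before Espinoza (855).
Among Marchetti, Petrov and Farouk, by grade within the Order: Marchetti and Petrov (Grand Cross) before Farouk (Member).
Among Marchetti and Petrov, by roll number (lower first): Marchetti (876) before Petrov (978).
Order: Horvat, Okafor, Espinoza, Marchetti, Petrov, Farouk. So position 4.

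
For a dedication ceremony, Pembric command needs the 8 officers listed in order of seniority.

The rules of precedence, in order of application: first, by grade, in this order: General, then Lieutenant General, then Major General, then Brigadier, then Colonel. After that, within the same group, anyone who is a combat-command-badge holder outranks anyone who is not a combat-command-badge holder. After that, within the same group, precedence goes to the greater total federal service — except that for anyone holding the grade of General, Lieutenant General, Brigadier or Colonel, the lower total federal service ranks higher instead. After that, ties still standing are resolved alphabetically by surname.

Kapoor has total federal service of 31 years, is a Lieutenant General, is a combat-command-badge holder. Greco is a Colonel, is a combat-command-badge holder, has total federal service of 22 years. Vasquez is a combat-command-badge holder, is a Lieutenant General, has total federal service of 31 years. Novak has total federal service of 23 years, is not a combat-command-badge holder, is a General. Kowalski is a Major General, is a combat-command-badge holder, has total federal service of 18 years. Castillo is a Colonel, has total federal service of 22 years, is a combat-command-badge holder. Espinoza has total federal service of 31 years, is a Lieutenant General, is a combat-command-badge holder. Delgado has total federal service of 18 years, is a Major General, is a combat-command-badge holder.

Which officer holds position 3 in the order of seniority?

Kapoor

By grade: Novak (General); then Espinoza, Kapoor and Vasquez (Lieutenant General); then Delgado and Kowalski (Major General); then Castillo and Greco (Colonel).
Espinoza, Kapoor and Vasquez are each a combat-command-badge holder, so the next rule applies.
Espinoza, Kapoor and Vasquez all have total federal service 31 years, so the next rule applies.
Among Espinoza, Kapoor and Vasquez, alphabetically by surname: Espinoza before Kapoor before Vasquez.
Delgado and Kowalski are each a combat-command-badge holder, so the next rule applies.
Delgado and Kowalski both have total federal service 18 years, so the next rule applies.
Among Delgado and Kowalski, alphabetically by surname: Delgado before Kowalski.
Castillo and Greco are each a combat-command-badge holder, so the next rule applies.
Castillo and Greco both have total federal service 22 years, so the next rule applies.
Among Castillo and Greco, alphabetically by surname: Castillo before Greco.
Order: Novak, Espinoza, Kapoor, Vasquez, Delgado, Kowalski, Castillo, Greco.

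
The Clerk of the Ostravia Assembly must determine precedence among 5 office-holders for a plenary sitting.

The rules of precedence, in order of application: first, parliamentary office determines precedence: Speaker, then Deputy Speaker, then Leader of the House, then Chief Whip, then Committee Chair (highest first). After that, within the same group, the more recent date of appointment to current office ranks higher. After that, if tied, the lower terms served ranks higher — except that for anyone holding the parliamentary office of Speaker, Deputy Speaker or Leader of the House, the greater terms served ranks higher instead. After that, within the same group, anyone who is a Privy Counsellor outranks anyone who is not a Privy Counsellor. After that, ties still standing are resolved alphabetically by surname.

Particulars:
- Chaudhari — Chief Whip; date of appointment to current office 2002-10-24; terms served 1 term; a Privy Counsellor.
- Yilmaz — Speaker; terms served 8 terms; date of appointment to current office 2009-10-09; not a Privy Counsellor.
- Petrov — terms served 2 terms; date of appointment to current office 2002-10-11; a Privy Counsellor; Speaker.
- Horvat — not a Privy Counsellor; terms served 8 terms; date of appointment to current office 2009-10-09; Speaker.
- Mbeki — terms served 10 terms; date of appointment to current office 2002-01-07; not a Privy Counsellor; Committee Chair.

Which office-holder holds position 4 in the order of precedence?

By parliamentary office: Horvat, Yilmaz and Petrov (Speaker); then Chaudhari (Chief Whip); then Mbeki (Committee Chair).
Among Horvat, Yilmaz and Petrov, by date of appointment to current office (later first): Horvat and Yilmaz (2009-10-09) before Petrov (2002-10-11).
Horvat and Yilmaz both have terms served 8 terms, so the next rule applies.
Horvat and Yilmaz are each not a Privy Counsellor, so the next rule applies.
Among Horvat and Yilmaz, alphabetically by surname: Horvat before Yilmaz.
Order: Horvat, Yilmaz, Petrov, Chaudhari, Mbeki.

Chaudhari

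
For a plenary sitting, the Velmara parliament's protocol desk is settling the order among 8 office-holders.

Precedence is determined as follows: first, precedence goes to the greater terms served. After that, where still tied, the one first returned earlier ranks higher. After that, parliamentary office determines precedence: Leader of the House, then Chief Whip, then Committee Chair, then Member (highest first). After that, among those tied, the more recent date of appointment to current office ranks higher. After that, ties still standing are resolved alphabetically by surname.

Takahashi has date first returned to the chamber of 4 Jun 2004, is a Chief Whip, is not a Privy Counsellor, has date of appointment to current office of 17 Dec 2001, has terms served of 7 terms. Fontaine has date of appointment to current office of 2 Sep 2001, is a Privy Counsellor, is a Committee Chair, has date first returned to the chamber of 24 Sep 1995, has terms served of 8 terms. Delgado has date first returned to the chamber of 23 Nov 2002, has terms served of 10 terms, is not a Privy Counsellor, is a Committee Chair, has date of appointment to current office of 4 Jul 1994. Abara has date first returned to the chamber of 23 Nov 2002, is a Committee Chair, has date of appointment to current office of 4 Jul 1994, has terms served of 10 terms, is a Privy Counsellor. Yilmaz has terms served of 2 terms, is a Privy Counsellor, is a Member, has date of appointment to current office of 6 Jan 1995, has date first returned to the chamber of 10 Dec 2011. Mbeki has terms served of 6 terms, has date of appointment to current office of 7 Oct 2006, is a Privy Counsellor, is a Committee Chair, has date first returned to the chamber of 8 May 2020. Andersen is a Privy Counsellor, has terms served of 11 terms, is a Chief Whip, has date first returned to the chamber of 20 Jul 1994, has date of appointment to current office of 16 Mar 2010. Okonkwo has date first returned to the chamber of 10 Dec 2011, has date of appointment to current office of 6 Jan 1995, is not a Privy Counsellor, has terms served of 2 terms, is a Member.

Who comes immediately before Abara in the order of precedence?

By terms served (higher first): Andersen (11 terms); then Abara and Delgado (both 10 terms); then Fontaine (8 terms); then Takahashi (7 terms); then Mbeki (6 terms); then Okonkwo and Yilmaz (both 2 terms).
Abara and Delgado both have date first returned to the chamber 23 Nov 2002, so the next rule applies.
Abara and Delgado are each Committee Chair, so the next rule applies.
Abara and Delgado both have date of appointment to current office 4 Jul 1994, so the next rule applies.
Among Abara and Delgado, alphabetically by surname: Abara before Delgado.
Okonkwo and Yilmaz both have date first returned to the chamber 10 Dec 2011, so the next rule applies.
Okonkwo and Yilmaz are each Member, so the next rule applies.
Okonkwo and Yilmaz both have date of appointment to current office 6 Jan 1995, so the next rule applies.
Among Okonkwo and Yilmaz, alphabetically by surname: Okonkwo before Yilmaz.
Order: Andersen, Abara, Delgado, Fontaine, Takahashi, Mbeki, Okonkwo, Yilmaz.

Andersen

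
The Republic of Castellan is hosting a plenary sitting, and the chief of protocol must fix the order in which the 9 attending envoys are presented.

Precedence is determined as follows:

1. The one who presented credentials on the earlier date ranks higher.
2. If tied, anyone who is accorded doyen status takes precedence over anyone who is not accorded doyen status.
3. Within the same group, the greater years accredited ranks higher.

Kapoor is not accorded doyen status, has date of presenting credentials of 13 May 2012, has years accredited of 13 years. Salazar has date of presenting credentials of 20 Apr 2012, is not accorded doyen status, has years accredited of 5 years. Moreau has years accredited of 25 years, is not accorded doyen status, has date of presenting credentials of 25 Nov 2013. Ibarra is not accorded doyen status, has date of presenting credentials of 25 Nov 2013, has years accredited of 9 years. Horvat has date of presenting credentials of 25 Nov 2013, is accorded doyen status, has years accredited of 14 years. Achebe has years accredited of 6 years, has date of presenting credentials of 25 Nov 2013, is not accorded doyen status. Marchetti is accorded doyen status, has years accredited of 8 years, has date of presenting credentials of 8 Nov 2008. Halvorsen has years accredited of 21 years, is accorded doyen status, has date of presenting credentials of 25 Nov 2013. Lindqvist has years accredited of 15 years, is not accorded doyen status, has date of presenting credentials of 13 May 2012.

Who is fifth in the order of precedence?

Halvorsen

By date of presenting credentials (earlier first): Marchetti (8 Nov 2008); then Salazar (20 Apr 2012); then Lindqvist and Kapoor (both 13 May 2012); then Halvorsen, Horvat, Moreau, Ibarra and Achebe (each 25 Nov 2013).
Lindqvist and Kapoor are each not accorded doyen status, so the next rule applies.
Among Lindqvist and Kapoor, by years accredited (higher first): Lindqvist (15 years) before Kapoor (13 years).
Among Halvorsen, Horvat, Moreau, Ibarra and Achebe, accorded doyen status before not accorded doyen status: Halvorsen and Horvat (accorded doyen status) before Moreau, Ibarra and Achebe (not accorded doyen status).
Among Halvorsen and Horvat, by years accredited (higher first): Halvorsen (21 years) before Horvat (14 years).
Among Moreau, Ibarra and Achebe, by years accredited (higher first): Moreau (25 years) before Ibarra (9 years) before Achebe (6 years).
Order: Marchetti, Salazar, Lindqvist, Kapoor, Halvorsen, Horvat, Moreau, Ibarra, Achebe.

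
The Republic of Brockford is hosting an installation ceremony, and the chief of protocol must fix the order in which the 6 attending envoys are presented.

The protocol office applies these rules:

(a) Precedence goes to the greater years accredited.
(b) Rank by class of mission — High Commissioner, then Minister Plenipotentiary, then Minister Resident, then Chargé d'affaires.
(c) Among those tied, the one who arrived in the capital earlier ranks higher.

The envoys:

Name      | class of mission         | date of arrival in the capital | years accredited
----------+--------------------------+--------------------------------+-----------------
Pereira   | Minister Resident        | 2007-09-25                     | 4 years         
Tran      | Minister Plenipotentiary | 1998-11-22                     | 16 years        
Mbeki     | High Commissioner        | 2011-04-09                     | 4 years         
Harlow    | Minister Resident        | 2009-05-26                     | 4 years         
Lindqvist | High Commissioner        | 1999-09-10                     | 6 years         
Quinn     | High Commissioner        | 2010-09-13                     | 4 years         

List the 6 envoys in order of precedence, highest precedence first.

Tran, Lindqvist, Quinn, Mbeki, Pereira, Harlow

By years accredited (higher first): Tran (16 years); then Lindqvist (6 years); then Quinn, Mbeki, Pereira and Harlow (each 4 years).
Among Quinn, Mbeki, Pereira and Harlow, by class of mission: Quinn and Mbeki (High Commissioner) before Pereira and Harlow (Minister Resident).
Among Quinn and Mbeki, by date of arrival in the capital (earlier first): Quinn (2010-09-13) before Mbeki (2011-04-09).
Among Pereira and Harlow, by date of arrival in the capital (earlier first): Pereira (2007-09-25) before Harlow (2009-05-26).
Full order: Tran, Lindqvist, Quinn, Mbeki, Pereira, Harlow.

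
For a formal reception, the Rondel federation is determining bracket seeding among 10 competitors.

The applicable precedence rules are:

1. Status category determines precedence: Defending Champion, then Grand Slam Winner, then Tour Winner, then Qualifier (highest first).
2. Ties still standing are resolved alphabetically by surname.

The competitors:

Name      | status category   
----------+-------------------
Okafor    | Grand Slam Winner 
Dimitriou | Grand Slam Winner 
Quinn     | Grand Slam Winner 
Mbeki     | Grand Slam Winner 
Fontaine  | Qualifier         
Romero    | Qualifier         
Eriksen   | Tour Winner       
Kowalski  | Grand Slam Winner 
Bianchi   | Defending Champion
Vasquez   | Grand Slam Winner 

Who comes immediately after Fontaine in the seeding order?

Romero

By status category: Bianchi (Defending Champion); then Dimitriou, Kowalski, Mbeki, Okafor, Quinn and Vasquez (Grand Slam Winner); then Eriksen (Tour Winner); then Fontaine and Romero (Qualifier).
Among Dimitriou, Kowalski, Mbeki, Okafor, Quinn and Vasquez, alphabetically by surname: Dimitriou before Kowalski before Mbeki before Okafor before Quinn before Vasquez.
Among Fontaine and Romero, alphabetically by surname: Fontaine before Romero.
Order: Bianchi, Dimitriou, Kowalski, Mbeki, Okafor, Quinn, Vasquez, Eriksen, Fontaine, Romero.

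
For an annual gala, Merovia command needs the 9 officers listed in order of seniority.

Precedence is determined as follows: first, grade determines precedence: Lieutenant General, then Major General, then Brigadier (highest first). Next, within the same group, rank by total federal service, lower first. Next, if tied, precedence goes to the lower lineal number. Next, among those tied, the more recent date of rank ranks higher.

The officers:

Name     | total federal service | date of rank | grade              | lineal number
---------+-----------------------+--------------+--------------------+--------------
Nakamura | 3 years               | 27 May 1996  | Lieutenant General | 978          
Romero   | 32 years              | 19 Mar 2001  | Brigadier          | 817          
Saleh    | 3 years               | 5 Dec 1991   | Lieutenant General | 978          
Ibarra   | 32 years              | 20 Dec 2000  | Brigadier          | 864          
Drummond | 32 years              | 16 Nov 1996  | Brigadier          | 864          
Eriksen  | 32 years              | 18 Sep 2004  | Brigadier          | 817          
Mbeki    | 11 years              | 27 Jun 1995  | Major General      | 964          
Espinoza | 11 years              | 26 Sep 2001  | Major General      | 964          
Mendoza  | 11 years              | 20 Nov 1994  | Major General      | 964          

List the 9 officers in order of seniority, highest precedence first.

Nakamura, Saleh, Espinoza, Mbeki, Mendoza, Eriksen, Romero, Ibarra, Drummond

By grade: Nakamura and Saleh (Lieutenant General); then Espinoza, Mbeki and Mendoza (Major General); then Eriksen, Romero, Ibarra and Drummond (Brigadier).
Nakamura and Saleh both have total federal service 3 years, so the next rule applies.
Nakamura and Saleh both have lineal number 978, so the next rule applies.
Among Nakamura and Saleh, by date of rank (later first): Nakamura (27 May 1996) before Saleh (5 Dec 1991).
Espinoza, Mbeki and Mendoza all have total federal service 11 years, so the next rule applies.
Espinoza, Mbeki and Mendoza all have lineal number 964, so the next rule applies.
Among Espinoza, Mbeki and Mendoza, by date of rank (later first): Espinoza (26 Sep 2001) before Mbeki (27 Jun 1995) before Mendoza (20 Nov 1994).
Eriksen, Romero, Ibarra and Drummond all have total federal service 32 years, so the next rule applies.
Among Eriksen, Romero, Ibarra and Drummond, by lineal number (lower first): Eriksen and Romero (817) before Ibarra and Drummond (864).
Among Eriksen and Romero, by date of rank (later first): Eriksen (18 Sep 2004) before Romero (19 Mar 2001).
Among Ibarra and Drummond, by date of rank (later first): Ibarra (20 Dec 2000) before Drummond (16 Nov 1996).
Full order: Nakamura, Saleh, Espinoza, Mbeki, Mendoza, Eriksen, Romero, Ibarra, Drummond.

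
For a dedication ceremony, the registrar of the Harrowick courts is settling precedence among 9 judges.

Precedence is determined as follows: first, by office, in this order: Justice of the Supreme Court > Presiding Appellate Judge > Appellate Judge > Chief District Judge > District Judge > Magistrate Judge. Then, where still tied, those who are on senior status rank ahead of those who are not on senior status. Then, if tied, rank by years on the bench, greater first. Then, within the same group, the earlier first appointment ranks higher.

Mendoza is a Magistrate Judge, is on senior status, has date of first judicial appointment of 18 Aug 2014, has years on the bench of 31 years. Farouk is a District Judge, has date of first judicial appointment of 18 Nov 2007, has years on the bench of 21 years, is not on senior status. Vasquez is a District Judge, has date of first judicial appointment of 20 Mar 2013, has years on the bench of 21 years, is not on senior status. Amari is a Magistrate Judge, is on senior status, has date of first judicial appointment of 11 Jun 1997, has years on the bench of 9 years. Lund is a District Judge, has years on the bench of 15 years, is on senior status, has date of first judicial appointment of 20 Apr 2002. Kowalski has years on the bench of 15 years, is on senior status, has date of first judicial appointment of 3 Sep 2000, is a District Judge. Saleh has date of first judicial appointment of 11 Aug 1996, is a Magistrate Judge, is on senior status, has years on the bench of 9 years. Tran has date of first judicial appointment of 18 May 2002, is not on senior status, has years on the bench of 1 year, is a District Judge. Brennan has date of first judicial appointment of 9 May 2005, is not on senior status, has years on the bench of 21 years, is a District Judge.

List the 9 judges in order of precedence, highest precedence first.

Kowalski, Lund, Brennan, Farouk, Vasquez, Tran, Mendoza, Saleh, Amari

By office: Kowalski, Lund, Brennan, Farouk, Vasquez and Tran (District Judge); then Mendoza, Saleh and Amari (Magistrate Judge).
Among Kowalski, Lund, Brennan, Farouk, Vasquez and Tran, on senior status before not on senior status: Kowalski and Lund (on senior status) before Brennan, Farouk, Vasquez and Tran (not on senior status).
Kowalski and Lund both have years on the bench 15 years, so the next rule applies.
Among Kowalski and Lund, by date of first judicial appointment (earlier first): Kowalski (3 Sep 2000) before Lund (20 Apr 2002).
Among Brennan, Farouk, Vasquez and Tran, by years on the bench (higher first): Brennan, Farouk and Vasquez (21 years) before Tran (1 year).
Among Brennan, Farouk and Vasquez, by date of first judicial appointment (earlier first): Brennan (9 May 2005) before Farouk (18 Nov 2007) before Vasquez (20 Mar 2013).
Mendoza, Saleh and Amari are each on senior status, so the next rule applies.
Among Mendoza, Saleh and Amari, by years on the bench (higher first): Mendoza (31 years) before Saleh and Amari (9 years).
Among Saleh and Amari, by date of first judicial appointment (earlier first): Saleh (11 Aug 1996) before Amari (11 Jun 1997).
Full order: Kowalski, Lund, Brennan, Farouk, Vasquez, Tran, Mendoza, Saleh, Amari.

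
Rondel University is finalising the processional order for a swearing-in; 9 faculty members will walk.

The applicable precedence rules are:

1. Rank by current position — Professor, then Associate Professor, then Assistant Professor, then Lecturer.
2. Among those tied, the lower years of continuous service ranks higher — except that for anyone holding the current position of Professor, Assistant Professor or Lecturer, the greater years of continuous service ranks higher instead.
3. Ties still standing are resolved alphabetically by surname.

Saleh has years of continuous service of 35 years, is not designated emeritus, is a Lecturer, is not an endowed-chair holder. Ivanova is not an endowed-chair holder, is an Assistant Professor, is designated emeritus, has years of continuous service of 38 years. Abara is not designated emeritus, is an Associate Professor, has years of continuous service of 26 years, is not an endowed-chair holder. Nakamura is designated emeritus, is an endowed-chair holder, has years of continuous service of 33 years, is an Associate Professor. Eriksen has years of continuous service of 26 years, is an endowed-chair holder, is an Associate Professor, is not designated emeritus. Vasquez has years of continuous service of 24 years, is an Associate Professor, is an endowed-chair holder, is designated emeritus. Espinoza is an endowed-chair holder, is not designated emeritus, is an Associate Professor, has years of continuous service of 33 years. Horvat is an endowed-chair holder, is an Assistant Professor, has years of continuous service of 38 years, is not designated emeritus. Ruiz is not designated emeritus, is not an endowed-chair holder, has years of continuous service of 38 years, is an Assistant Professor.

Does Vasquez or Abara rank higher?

Vasquez

By current position: Vasquez, Abara, Eriksen, Espinoza and Nakamura (Associate Professor); then Horvat, Ivanova and Ruiz (Assistant Professor); then Saleh (Lecturer).
Among Vasquez, Abara, Eriksen, Espinoza and Nakamura, by years of continuous service (lower first): Vasquez (24 years) before Abara and Eriksen (26 years) before Espinoza and Nakamura (33 years).
Among Abara and Eriksen, alphabetically by surname: Abara before Eriksen.
Among Espinoza and Nakamura, alphabetically by surname: Espinoza before Nakamura.
Horvat, Ivanova and Ruiz all have years of continuous service 38 years, so the next rule applies.
Among Horvat, Ivanova and Ruiz, alphabetically by surname: Horvat before Ivanova before Ruiz.
So Vasquez takes precedence.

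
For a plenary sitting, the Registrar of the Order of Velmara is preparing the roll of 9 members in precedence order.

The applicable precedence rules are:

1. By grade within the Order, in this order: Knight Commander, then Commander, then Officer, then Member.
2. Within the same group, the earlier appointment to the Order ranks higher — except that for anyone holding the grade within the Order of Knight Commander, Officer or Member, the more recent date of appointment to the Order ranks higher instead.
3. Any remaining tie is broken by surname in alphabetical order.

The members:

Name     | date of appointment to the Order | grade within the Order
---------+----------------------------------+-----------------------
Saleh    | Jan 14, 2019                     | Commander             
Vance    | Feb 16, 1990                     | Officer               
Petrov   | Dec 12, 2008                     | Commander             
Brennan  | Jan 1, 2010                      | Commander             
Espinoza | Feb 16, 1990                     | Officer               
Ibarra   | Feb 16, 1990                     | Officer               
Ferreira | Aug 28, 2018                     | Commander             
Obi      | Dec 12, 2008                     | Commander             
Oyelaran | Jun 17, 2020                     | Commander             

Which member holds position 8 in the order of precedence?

Ibarra

By grade within the Order: Obi, Petrov, Brennan, Ferreira, Saleh and Oyelaran (Commander); then Espinoza, Ibarra and Vance (Officer).
Among Obi, Petrov, Brennan, Ferreira, Saleh and Oyelaran, by date of appointment to the Order (earlier first): Obi and Petrov (Dec 12, 2008) before Brennan (Jan 1, 2010) before Ferreira (Aug 28, 2018) before Saleh (Jan 14, 2019) before Oyelaran (Jun 17, 2020).
Among Obi and Petrov, alphabetically by surname: Obi before Petrov.
Espinoza, Ibarra and Vance all have date of appointment to the Order Feb 16, 1990, so the next rule applies.
Among Espinoza, Ibarra and Vance, alphabetically by surname: Espinoza before Ibarra before Vance.
Order: Obi, Petrov, Brennan, Ferreira, Saleh, Oyelaran, Espinoza, Ibarra, Vance.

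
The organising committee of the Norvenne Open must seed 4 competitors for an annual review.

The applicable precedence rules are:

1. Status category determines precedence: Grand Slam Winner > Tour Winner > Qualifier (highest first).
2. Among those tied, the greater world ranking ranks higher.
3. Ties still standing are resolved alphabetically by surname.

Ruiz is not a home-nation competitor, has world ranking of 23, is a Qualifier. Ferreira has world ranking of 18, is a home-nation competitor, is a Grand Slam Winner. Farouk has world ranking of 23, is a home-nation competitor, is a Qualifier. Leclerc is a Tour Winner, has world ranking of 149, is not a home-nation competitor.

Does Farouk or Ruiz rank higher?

Farouk

By status category: Ferreira (Grand Slam Winner); then Leclerc (Tour Winner); then Farouk and Ruiz (Qualifier).
Farouk and Ruiz both have world ranking 23, so the next rule applies.
Among Farouk and Ruiz, alphabetically by surname: Farouk before Ruiz.
So Farouk takes precedence.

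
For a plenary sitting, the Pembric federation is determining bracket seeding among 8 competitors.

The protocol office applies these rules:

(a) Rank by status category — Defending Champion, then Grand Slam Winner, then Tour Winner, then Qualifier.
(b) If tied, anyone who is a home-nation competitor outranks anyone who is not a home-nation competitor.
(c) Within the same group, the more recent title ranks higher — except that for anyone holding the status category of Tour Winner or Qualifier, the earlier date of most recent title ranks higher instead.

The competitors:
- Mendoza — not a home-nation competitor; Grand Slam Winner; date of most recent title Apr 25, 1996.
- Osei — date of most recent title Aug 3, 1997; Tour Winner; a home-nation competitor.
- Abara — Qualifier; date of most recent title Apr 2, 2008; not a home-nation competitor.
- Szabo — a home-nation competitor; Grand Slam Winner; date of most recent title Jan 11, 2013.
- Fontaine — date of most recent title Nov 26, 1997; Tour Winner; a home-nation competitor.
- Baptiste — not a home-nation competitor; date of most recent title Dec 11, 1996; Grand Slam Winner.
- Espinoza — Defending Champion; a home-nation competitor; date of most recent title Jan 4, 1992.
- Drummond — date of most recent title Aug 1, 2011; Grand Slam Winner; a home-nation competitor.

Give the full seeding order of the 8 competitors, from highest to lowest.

Espinoza, Szabo, Drummond, Baptiste, Mendoza, Osei, Fontaine, Abara

By status category: Espinoza (Defending Champion); then Szabo, Drummond, Baptiste and Mendoza (Grand Slam Winner); then Osei and Fontaine (Tour Winner); then Abara (Qualifier).
Among Szabo, Drummond, Baptiste and Mendoza, a home-nation competitor before not a home-nation competitor: Szabo and Drummond (a home-nation competitor) before Baptiste and Mendoza (not a home-nation competitor).
Among Szabo and Drummond, by date of most recent title (later first): Szabo (Jan 11, 2013) before Drummond (Aug 1, 2011).
Among Baptiste and Mendoza, by date of most recent title (later first): Baptiste (Dec 11, 1996) before Mendoza (Apr 25, 1996).
Osei and Fontaine are each a home-nation competitor, so the next rule applies.
Among Osei and Fontaine, by date of most recent title (earlier first) (reversed rule for this group): Osei (Aug 3, 1997) before Fontaine (Nov 26, 1997).
Full order: Espinoza, Szabo, Drummond, Baptiste, Mendoza, Osei, Fontaine, Abara.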